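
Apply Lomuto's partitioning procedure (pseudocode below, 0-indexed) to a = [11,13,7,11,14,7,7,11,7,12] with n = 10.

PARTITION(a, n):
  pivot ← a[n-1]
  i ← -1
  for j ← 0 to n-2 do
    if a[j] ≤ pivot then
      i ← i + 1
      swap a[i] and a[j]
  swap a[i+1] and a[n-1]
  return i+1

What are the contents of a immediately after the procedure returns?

pivot = a[9] = 12; i = -1
j=0: a[0]=11 ≤ 12 → i=0, swap a[0],a[0] (no change) → [11,13,7,11,14,7,7,11,7,12]
j=1: a[1]=13 > 12 → no swap
j=2: a[2]=7 ≤ 12 → i=1, swap a[1],a[2] → [11,7,13,11,14,7,7,11,7,12]
j=3: a[3]=11 ≤ 12 → i=2, swap a[2],a[3] → [11,7,11,13,14,7,7,11,7,12]
j=4: a[4]=14 > 12 → no swap
j=5: a[5]=7 ≤ 12 → i=3, swap a[3],a[5] → [11,7,11,7,14,13,7,11,7,12]
j=6: a[6]=7 ≤ 12 → i=4, swap a[4],a[6] → [11,7,11,7,7,13,14,11,7,12]
j=7: a[7]=11 ≤ 12 → i=5, swap a[5],a[7] → [11,7,11,7,7,11,14,13,7,12]
j=8: a[8]=7 ≤ 12 → i=6, swap a[6],a[8] → [11,7,11,7,7,11,7,13,14,12]
final swap a[7],a[9] → [11,7,11,7,7,11,7,12,14,13]; return 7

[11,7,11,7,7,11,7,12,14,13]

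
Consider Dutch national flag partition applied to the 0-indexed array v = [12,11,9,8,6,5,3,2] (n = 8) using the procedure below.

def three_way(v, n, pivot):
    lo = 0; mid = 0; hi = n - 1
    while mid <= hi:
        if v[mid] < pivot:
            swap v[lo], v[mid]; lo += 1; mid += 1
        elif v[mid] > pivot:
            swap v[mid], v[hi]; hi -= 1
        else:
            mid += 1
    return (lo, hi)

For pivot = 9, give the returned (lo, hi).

lo=0 mid=0 hi=7
12>9: swap(0,7), hi=6 ⇒ [2,11,9,8,6,5,3,12]
2<9: swap(0,0), lo=1 mid=1 ⇒ [2,11,9,8,6,5,3,12]
11>9: swap(1,6), hi=5 ⇒ [2,3,9,8,6,5,11,12]
3<9: swap(1,1), lo=2 mid=2 ⇒ [2,3,9,8,6,5,11,12]
9=9: mid=3
8<9: swap(2,3), lo=3 mid=4 ⇒ [2,3,8,9,6,5,11,12]
6<9: swap(3,4), lo=4 mid=5 ⇒ [2,3,8,6,9,5,11,12]
5<9: swap(4,5), lo=5 mid=6 ⇒ [2,3,8,6,5,9,11,12]
done. lo=5 hi=5; v=[2,3,8,6,5,9,11,12]

(5, 5)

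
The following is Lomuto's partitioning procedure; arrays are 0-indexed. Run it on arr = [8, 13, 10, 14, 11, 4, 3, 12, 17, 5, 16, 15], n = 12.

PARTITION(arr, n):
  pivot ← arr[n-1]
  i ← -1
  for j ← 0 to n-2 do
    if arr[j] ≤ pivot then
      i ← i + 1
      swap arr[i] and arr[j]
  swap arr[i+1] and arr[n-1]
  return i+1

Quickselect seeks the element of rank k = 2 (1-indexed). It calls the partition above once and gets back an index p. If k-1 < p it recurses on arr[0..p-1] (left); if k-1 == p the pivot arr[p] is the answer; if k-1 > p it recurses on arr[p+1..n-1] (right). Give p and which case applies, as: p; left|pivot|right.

9; left

pivot=15, i=-1
j=0: 8≤15, i=0, swap(0,0) ⇒ [8, 13, 10, 14, 11, 4, 3, 12, 17, 5, 16, 15]
j=1: 13≤15, i=1, swap(1,1) ⇒ [8, 13, 10, 14, 11, 4, 3, 12, 17, 5, 16, 15]
j=2: 10≤15, i=2, swap(2,2) ⇒ [8, 13, 10, 14, 11, 4, 3, 12, 17, 5, 16, 15]
j=3: 14≤15, i=3, swap(3,3) ⇒ [8, 13, 10, 14, 11, 4, 3, 12, 17, 5, 16, 15]
j=4: 11≤15, i=4, swap(4,4) ⇒ [8, 13, 10, 14, 11, 4, 3, 12, 17, 5, 16, 15]
j=5: 4≤15, i=5, swap(5,5) ⇒ [8, 13, 10, 14, 11, 4, 3, 12, 17, 5, 16, 15]
j=6: 3≤15, i=6, swap(6,6) ⇒ [8, 13, 10, 14, 11, 4, 3, 12, 17, 5, 16, 15]
j=7: 12≤15, i=7, swap(7,7) ⇒ [8, 13, 10, 14, 11, 4, 3, 12, 17, 5, 16, 15]
j=8: 17>15, skip
j=9: 5≤15, i=8, swap(8,9) ⇒ [8, 13, 10, 14, 11, 4, 3, 12, 5, 17, 16, 15]
j=10: 16>15, skip
swap(9,11) ⇒ [8, 13, 10, 14, 11, 4, 3, 12, 5, 15, 16, 17]; return 9
p = 9; k-1 = 1 < 9 ⇒ left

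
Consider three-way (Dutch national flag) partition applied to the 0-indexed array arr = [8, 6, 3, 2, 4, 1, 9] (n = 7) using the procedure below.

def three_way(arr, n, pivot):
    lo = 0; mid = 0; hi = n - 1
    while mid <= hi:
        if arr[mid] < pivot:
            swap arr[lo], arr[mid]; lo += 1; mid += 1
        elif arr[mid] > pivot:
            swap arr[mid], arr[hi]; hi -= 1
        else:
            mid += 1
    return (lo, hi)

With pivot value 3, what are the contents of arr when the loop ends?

[1, 2, 3, 4, 6, 9, 8]

lo=0 mid=0 hi=6
8>3: swap(0,6), hi=5 ⇒ [9, 6, 3, 2, 4, 1, 8]
9>3: swap(0,5), hi=4 ⇒ [1, 6, 3, 2, 4, 9, 8]
1<3: swap(0,0), lo=1 mid=1 ⇒ [1, 6, 3, 2, 4, 9, 8]
6>3: swap(1,4), hi=3 ⇒ [1, 4, 3, 2, 6, 9, 8]
4>3: swap(1,3), hi=2 ⇒ [1, 2, 3, 4, 6, 9, 8]
2<3: swap(1,1), lo=2 mid=2 ⇒ [1, 2, 3, 4, 6, 9, 8]
3=3: mid=3
done. lo=2 hi=2; arr=[1, 2, 3, 4, 6, 9, 8]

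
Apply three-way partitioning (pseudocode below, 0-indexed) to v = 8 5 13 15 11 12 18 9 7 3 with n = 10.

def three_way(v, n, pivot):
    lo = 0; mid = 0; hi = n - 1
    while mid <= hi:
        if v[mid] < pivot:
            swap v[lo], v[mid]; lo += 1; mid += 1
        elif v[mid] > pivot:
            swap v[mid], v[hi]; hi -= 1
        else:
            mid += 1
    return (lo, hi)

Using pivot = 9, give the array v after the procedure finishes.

pivot = 9; lo=0, mid=0, hi=9
v[mid]=8<9: swap v[0],v[0]; lo=1,mid=1 → 8 5 13 15 11 12 18 9 7 3
v[mid]=5<9: swap v[1],v[1]; lo=2,mid=2 → 8 5 13 15 11 12 18 9 7 3
v[mid]=13>9: swap v[2],v[9]; hi=8 → 8 5 3 15 11 12 18 9 7 13
v[mid]=3<9: swap v[2],v[2]; lo=3,mid=3 → 8 5 3 15 11 12 18 9 7 13
v[mid]=15>9: swap v[3],v[8]; hi=7 → 8 5 3 7 11 12 18 9 15 13
v[mid]=7<9: swap v[3],v[3]; lo=4,mid=4 → 8 5 3 7 11 12 18 9 15 13
v[mid]=11>9: swap v[4],v[7]; hi=6 → 8 5 3 7 9 12 18 11 15 13
v[mid]=9=9: mid=5
v[mid]=12>9: swap v[5],v[6]; hi=5 → 8 5 3 7 9 18 12 11 15 13
v[mid]=18>9: swap v[5],v[5]; hi=4 → 8 5 3 7 9 18 12 11 15 13
end: lo=4, hi=4; v = 8 5 3 7 9 18 12 11 15 13

8 5 3 7 9 18 12 11 15 13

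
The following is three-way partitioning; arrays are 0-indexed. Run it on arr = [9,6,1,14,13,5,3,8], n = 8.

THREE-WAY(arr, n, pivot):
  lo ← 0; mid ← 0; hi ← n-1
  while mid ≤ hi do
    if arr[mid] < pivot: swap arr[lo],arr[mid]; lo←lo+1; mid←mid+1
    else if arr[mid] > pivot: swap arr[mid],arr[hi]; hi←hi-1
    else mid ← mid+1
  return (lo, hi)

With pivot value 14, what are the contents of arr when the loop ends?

pivot = 14; lo=0, mid=0, hi=7
arr[mid]=9<14: swap arr[0],arr[0]; lo=1,mid=1 → [9,6,1,14,13,5,3,8]
arr[mid]=6<14: swap arr[1],arr[1]; lo=2,mid=2 → [9,6,1,14,13,5,3,8]
arr[mid]=1<14: swap arr[2],arr[2]; lo=3,mid=3 → [9,6,1,14,13,5,3,8]
arr[mid]=14=14: mid=4
arr[mid]=13<14: swap arr[3],arr[4]; lo=4,mid=5 → [9,6,1,13,14,5,3,8]
arr[mid]=5<14: swap arr[4],arr[5]; lo=5,mid=6 → [9,6,1,13,5,14,3,8]
arr[mid]=3<14: swap arr[5],arr[6]; lo=6,mid=7 → [9,6,1,13,5,3,14,8]
arr[mid]=8<14: swap arr[6],arr[7]; lo=7,mid=8 → [9,6,1,13,5,3,8,14]
end: lo=7, hi=7; arr = [9,6,1,13,5,3,8,14]

[9,6,1,13,5,3,8,14]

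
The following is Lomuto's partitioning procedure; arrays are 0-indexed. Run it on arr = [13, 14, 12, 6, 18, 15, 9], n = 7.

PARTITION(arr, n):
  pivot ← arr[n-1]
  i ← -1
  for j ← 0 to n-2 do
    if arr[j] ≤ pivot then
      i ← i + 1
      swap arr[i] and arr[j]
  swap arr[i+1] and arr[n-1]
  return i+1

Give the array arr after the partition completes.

pivot=9, i=-1
j=0: 13>9, skip
j=1: 14>9, skip
j=2: 12>9, skip
j=3: 6≤9, i=0, swap(0,3) ⇒ [6, 14, 12, 13, 18, 15, 9]
j=4: 18>9, skip
j=5: 15>9, skip
swap(1,6) ⇒ [6, 9, 12, 13, 18, 15, 14]; return 1

[6, 9, 12, 13, 18, 15, 14]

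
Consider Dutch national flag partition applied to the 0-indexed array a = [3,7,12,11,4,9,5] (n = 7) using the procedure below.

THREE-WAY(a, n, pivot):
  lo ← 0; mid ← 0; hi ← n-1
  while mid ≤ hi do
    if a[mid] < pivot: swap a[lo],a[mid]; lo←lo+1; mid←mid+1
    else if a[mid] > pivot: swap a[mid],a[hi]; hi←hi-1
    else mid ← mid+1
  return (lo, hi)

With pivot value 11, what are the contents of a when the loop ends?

pivot = 11; lo=0, mid=0, hi=6
a[mid]=3<11: swap a[0],a[0]; lo=1,mid=1 → [3,7,12,11,4,9,5]
a[mid]=7<11: swap a[1],a[1]; lo=2,mid=2 → [3,7,12,11,4,9,5]
a[mid]=12>11: swap a[2],a[6]; hi=5 → [3,7,5,11,4,9,12]
a[mid]=5<11: swap a[2],a[2]; lo=3,mid=3 → [3,7,5,11,4,9,12]
a[mid]=11=11: mid=4
a[mid]=4<11: swap a[3],a[4]; lo=4,mid=5 → [3,7,5,4,11,9,12]
a[mid]=9<11: swap a[4],a[5]; lo=5,mid=6 → [3,7,5,4,9,11,12]
end: lo=5, hi=5; a = [3,7,5,4,9,11,12]

[3,7,5,4,9,11,12]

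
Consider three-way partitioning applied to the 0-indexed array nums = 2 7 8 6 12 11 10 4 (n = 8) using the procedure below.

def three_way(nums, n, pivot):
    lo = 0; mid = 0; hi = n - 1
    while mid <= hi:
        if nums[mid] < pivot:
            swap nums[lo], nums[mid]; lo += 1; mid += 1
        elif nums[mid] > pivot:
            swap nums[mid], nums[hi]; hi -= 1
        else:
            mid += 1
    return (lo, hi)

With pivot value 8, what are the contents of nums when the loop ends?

lo=0 mid=0 hi=7
2<8: swap(0,0), lo=1 mid=1 ⇒ 2 7 8 6 12 11 10 4
7<8: swap(1,1), lo=2 mid=2 ⇒ 2 7 8 6 12 11 10 4
8=8: mid=3
6<8: swap(2,3), lo=3 mid=4 ⇒ 2 7 6 8 12 11 10 4
12>8: swap(4,7), hi=6 ⇒ 2 7 6 8 4 11 10 12
4<8: swap(3,4), lo=4 mid=5 ⇒ 2 7 6 4 8 11 10 12
11>8: swap(5,6), hi=5 ⇒ 2 7 6 4 8 10 11 12
10>8: swap(5,5), hi=4 ⇒ 2 7 6 4 8 10 11 12
done. lo=4 hi=4; nums=2 7 6 4 8 10 11 12

2 7 6 4 8 10 11 12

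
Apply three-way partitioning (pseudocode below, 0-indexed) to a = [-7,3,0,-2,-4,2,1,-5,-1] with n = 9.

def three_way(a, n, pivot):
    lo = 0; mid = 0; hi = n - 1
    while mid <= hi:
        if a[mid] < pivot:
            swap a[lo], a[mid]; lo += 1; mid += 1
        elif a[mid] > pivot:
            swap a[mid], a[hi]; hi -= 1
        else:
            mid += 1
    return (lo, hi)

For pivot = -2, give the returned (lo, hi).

lo=0 mid=0 hi=8
-7<-2: swap(0,0), lo=1 mid=1 ⇒ [-7,3,0,-2,-4,2,1,-5,-1]
3>-2: swap(1,8), hi=7 ⇒ [-7,-1,0,-2,-4,2,1,-5,3]
-1>-2: swap(1,7), hi=6 ⇒ [-7,-5,0,-2,-4,2,1,-1,3]
-5<-2: swap(1,1), lo=2 mid=2 ⇒ [-7,-5,0,-2,-4,2,1,-1,3]
0>-2: swap(2,6), hi=5 ⇒ [-7,-5,1,-2,-4,2,0,-1,3]
1>-2: swap(2,5), hi=4 ⇒ [-7,-5,2,-2,-4,1,0,-1,3]
2>-2: swap(2,4), hi=3 ⇒ [-7,-5,-4,-2,2,1,0,-1,3]
-4<-2: swap(2,2), lo=3 mid=3 ⇒ [-7,-5,-4,-2,2,1,0,-1,3]
-2=-2: mid=4
done. lo=3 hi=3; a=[-7,-5,-4,-2,2,1,0,-1,3]

(3, 3)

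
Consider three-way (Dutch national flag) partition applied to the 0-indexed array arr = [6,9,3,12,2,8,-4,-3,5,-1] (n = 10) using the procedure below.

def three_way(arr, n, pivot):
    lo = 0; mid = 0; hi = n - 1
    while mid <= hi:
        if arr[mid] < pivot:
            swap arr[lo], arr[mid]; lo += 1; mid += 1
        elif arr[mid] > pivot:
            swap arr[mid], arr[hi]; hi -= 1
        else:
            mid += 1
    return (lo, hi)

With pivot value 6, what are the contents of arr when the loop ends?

lo=0 mid=0 hi=9
6=6: mid=1
9>6: swap(1,9), hi=8 ⇒ [6,-1,3,12,2,8,-4,-3,5,9]
-1<6: swap(0,1), lo=1 mid=2 ⇒ [-1,6,3,12,2,8,-4,-3,5,9]
3<6: swap(1,2), lo=2 mid=3 ⇒ [-1,3,6,12,2,8,-4,-3,5,9]
12>6: swap(3,8), hi=7 ⇒ [-1,3,6,5,2,8,-4,-3,12,9]
5<6: swap(2,3), lo=3 mid=4 ⇒ [-1,3,5,6,2,8,-4,-3,12,9]
2<6: swap(3,4), lo=4 mid=5 ⇒ [-1,3,5,2,6,8,-4,-3,12,9]
8>6: swap(5,7), hi=6 ⇒ [-1,3,5,2,6,-3,-4,8,12,9]
-3<6: swap(4,5), lo=5 mid=6 ⇒ [-1,3,5,2,-3,6,-4,8,12,9]
-4<6: swap(5,6), lo=6 mid=7 ⇒ [-1,3,5,2,-3,-4,6,8,12,9]
done. lo=6 hi=6; arr=[-1,3,5,2,-3,-4,6,8,12,9]

[-1,3,5,2,-3,-4,6,8,12,9]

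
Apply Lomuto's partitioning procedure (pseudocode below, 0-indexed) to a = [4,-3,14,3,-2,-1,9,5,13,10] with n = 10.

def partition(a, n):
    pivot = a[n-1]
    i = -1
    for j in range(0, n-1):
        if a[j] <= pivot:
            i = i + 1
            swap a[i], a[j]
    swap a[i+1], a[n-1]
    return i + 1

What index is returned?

pivot = a[9] = 10; i = -1
j=0: a[0]=4 ≤ 10 → i=0, swap a[0],a[0] (no change) → [4,-3,14,3,-2,-1,9,5,13,10]
j=1: a[1]=-3 ≤ 10 → i=1, swap a[1],a[1] (no change) → [4,-3,14,3,-2,-1,9,5,13,10]
j=2: a[2]=14 > 10 → no swap
j=3: a[3]=3 ≤ 10 → i=2, swap a[2],a[3] → [4,-3,3,14,-2,-1,9,5,13,10]
j=4: a[4]=-2 ≤ 10 → i=3, swap a[3],a[4] → [4,-3,3,-2,14,-1,9,5,13,10]
j=5: a[5]=-1 ≤ 10 → i=4, swap a[4],a[5] → [4,-3,3,-2,-1,14,9,5,13,10]
j=6: a[6]=9 ≤ 10 → i=5, swap a[5],a[6] → [4,-3,3,-2,-1,9,14,5,13,10]
j=7: a[7]=5 ≤ 10 → i=6, swap a[6],a[7] → [4,-3,3,-2,-1,9,5,14,13,10]
j=8: a[8]=13 > 10 → no swap
final swap a[7],a[9] → [4,-3,3,-2,-1,9,5,10,13,14]; return 7

7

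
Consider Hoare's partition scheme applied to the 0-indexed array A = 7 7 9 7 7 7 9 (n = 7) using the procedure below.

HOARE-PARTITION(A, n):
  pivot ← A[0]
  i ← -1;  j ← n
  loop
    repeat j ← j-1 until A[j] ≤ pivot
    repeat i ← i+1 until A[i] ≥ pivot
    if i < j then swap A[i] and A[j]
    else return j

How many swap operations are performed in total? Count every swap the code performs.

pivot=7
j stops at 5 (7), i stops at 0 (7); swap ⇒ 7 7 9 7 7 7 9
j stops at 4 (7), i stops at 1 (7); swap ⇒ 7 7 9 7 7 7 9
j stops at 3 (7), i stops at 2 (9); swap ⇒ 7 7 7 9 7 7 9
j stops at 2, i stops at 3; i≥j ⇒ return 2. A=7 7 7 9 7 7 9

3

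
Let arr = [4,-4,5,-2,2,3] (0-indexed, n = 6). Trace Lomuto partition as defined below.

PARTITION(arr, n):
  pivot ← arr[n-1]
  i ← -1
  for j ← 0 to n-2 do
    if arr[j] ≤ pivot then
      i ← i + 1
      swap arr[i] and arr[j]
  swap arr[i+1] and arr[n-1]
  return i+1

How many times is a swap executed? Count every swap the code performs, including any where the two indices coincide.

4

pivot=3, i=-1
j=0: 4>3, skip
j=1: -4≤3, i=0, swap(0,1) ⇒ [-4,4,5,-2,2,3]
j=2: 5>3, skip
j=3: -2≤3, i=1, swap(1,3) ⇒ [-4,-2,5,4,2,3]
j=4: 2≤3, i=2, swap(2,4) ⇒ [-4,-2,2,4,5,3]
swap(3,5) ⇒ [-4,-2,2,3,5,4]; return 3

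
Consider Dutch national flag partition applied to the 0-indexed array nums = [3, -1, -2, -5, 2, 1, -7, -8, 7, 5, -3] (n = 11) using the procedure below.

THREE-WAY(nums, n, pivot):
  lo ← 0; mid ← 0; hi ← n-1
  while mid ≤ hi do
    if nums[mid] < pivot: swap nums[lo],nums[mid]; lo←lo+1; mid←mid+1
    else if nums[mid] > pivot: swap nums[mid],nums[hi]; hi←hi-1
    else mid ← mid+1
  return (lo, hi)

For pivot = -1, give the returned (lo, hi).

(5, 5)

pivot = -1; lo=0, mid=0, hi=10
nums[mid]=3>-1: swap nums[0],nums[10]; hi=9 → [-3, -1, -2, -5, 2, 1, -7, -8, 7, 5, 3]
nums[mid]=-3<-1: swap nums[0],nums[0]; lo=1,mid=1 → [-3, -1, -2, -5, 2, 1, -7, -8, 7, 5, 3]
nums[mid]=-1=-1: mid=2
nums[mid]=-2<-1: swap nums[1],nums[2]; lo=2,mid=3 → [-3, -2, -1, -5, 2, 1, -7, -8, 7, 5, 3]
nums[mid]=-5<-1: swap nums[2],nums[3]; lo=3,mid=4 → [-3, -2, -5, -1, 2, 1, -7, -8, 7, 5, 3]
nums[mid]=2>-1: swap nums[4],nums[9]; hi=8 → [-3, -2, -5, -1, 5, 1, -7, -8, 7, 2, 3]
nums[mid]=5>-1: swap nums[4],nums[8]; hi=7 → [-3, -2, -5, -1, 7, 1, -7, -8, 5, 2, 3]
nums[mid]=7>-1: swap nums[4],nums[7]; hi=6 → [-3, -2, -5, -1, -8, 1, -7, 7, 5, 2, 3]
nums[mid]=-8<-1: swap nums[3],nums[4]; lo=4,mid=5 → [-3, -2, -5, -8, -1, 1, -7, 7, 5, 2, 3]
nums[mid]=1>-1: swap nums[5],nums[6]; hi=5 → [-3, -2, -5, -8, -1, -7, 1, 7, 5, 2, 3]
nums[mid]=-7<-1: swap nums[4],nums[5]; lo=5,mid=6 → [-3, -2, -5, -8, -7, -1, 1, 7, 5, 2, 3]
end: lo=5, hi=5; nums = [-3, -2, -5, -8, -7, -1, 1, 7, 5, 2, 3]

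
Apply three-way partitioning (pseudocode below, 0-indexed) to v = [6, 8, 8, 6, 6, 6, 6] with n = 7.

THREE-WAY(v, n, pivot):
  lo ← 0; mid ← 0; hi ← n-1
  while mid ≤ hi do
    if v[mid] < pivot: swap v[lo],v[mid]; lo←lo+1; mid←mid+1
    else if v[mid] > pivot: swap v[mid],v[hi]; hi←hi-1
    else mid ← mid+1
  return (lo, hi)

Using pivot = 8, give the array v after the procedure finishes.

pivot = 8; lo=0, mid=0, hi=6
v[mid]=6<8: swap v[0],v[0]; lo=1,mid=1 → [6, 8, 8, 6, 6, 6, 6]
v[mid]=8=8: mid=2
v[mid]=8=8: mid=3
v[mid]=6<8: swap v[1],v[3]; lo=2,mid=4 → [6, 6, 8, 8, 6, 6, 6]
v[mid]=6<8: swap v[2],v[4]; lo=3,mid=5 → [6, 6, 6, 8, 8, 6, 6]
v[mid]=6<8: swap v[3],v[5]; lo=4,mid=6 → [6, 6, 6, 6, 8, 8, 6]
v[mid]=6<8: swap v[4],v[6]; lo=5,mid=7 → [6, 6, 6, 6, 6, 8, 8]
end: lo=5, hi=6; v = [6, 6, 6, 6, 6, 8, 8]

[6, 6, 6, 6, 6, 8, 8]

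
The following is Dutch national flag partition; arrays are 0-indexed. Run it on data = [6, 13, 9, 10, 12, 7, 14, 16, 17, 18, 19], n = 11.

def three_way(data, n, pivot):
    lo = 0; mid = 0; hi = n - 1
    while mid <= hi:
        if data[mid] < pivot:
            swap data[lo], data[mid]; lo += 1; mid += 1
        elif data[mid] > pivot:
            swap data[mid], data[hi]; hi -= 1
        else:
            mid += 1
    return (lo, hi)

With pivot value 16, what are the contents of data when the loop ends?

lo=0 mid=0 hi=10
6<16: swap(0,0), lo=1 mid=1 ⇒ [6, 13, 9, 10, 12, 7, 14, 16, 17, 18, 19]
13<16: swap(1,1), lo=2 mid=2 ⇒ [6, 13, 9, 10, 12, 7, 14, 16, 17, 18, 19]
9<16: swap(2,2), lo=3 mid=3 ⇒ [6, 13, 9, 10, 12, 7, 14, 16, 17, 18, 19]
10<16: swap(3,3), lo=4 mid=4 ⇒ [6, 13, 9, 10, 12, 7, 14, 16, 17, 18, 19]
12<16: swap(4,4), lo=5 mid=5 ⇒ [6, 13, 9, 10, 12, 7, 14, 16, 17, 18, 19]
7<16: swap(5,5), lo=6 mid=6 ⇒ [6, 13, 9, 10, 12, 7, 14, 16, 17, 18, 19]
14<16: swap(6,6), lo=7 mid=7 ⇒ [6, 13, 9, 10, 12, 7, 14, 16, 17, 18, 19]
16=16: mid=8
17>16: swap(8,10), hi=9 ⇒ [6, 13, 9, 10, 12, 7, 14, 16, 19, 18, 17]
19>16: swap(8,9), hi=8 ⇒ [6, 13, 9, 10, 12, 7, 14, 16, 18, 19, 17]
18>16: swap(8,8), hi=7 ⇒ [6, 13, 9, 10, 12, 7, 14, 16, 18, 19, 17]
done. lo=7 hi=7; data=[6, 13, 9, 10, 12, 7, 14, 16, 18, 19, 17]

[6, 13, 9, 10, 12, 7, 14, 16, 18, 19, 17]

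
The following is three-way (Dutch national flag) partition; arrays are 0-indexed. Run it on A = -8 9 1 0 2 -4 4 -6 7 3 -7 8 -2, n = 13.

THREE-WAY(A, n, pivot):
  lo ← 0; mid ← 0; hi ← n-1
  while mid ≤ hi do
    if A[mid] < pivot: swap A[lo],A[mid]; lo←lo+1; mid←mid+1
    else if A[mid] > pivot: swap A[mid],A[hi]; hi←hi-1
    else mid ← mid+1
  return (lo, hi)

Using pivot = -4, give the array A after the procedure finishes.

pivot = -4; lo=0, mid=0, hi=12
A[mid]=-8<-4: swap A[0],A[0]; lo=1,mid=1 → -8 9 1 0 2 -4 4 -6 7 3 -7 8 -2
A[mid]=9>-4: swap A[1],A[12]; hi=11 → -8 -2 1 0 2 -4 4 -6 7 3 -7 8 9
A[mid]=-2>-4: swap A[1],A[11]; hi=10 → -8 8 1 0 2 -4 4 -6 7 3 -7 -2 9
A[mid]=8>-4: swap A[1],A[10]; hi=9 → -8 -7 1 0 2 -4 4 -6 7 3 8 -2 9
A[mid]=-7<-4: swap A[1],A[1]; lo=2,mid=2 → -8 -7 1 0 2 -4 4 -6 7 3 8 -2 9
A[mid]=1>-4: swap A[2],A[9]; hi=8 → -8 -7 3 0 2 -4 4 -6 7 1 8 -2 9
A[mid]=3>-4: swap A[2],A[8]; hi=7 → -8 -7 7 0 2 -4 4 -6 3 1 8 -2 9
A[mid]=7>-4: swap A[2],A[7]; hi=6 → -8 -7 -6 0 2 -4 4 7 3 1 8 -2 9
A[mid]=-6<-4: swap A[2],A[2]; lo=3,mid=3 → -8 -7 -6 0 2 -4 4 7 3 1 8 -2 9
A[mid]=0>-4: swap A[3],A[6]; hi=5 → -8 -7 -6 4 2 -4 0 7 3 1 8 -2 9
A[mid]=4>-4: swap A[3],A[5]; hi=4 → -8 -7 -6 -4 2 4 0 7 3 1 8 -2 9
A[mid]=-4=-4: mid=4
A[mid]=2>-4: swap A[4],A[4]; hi=3 → -8 -7 -6 -4 2 4 0 7 3 1 8 -2 9
end: lo=3, hi=3; A = -8 -7 -6 -4 2 4 0 7 3 1 8 -2 9

-8 -7 -6 -4 2 4 0 7 3 1 8 -2 9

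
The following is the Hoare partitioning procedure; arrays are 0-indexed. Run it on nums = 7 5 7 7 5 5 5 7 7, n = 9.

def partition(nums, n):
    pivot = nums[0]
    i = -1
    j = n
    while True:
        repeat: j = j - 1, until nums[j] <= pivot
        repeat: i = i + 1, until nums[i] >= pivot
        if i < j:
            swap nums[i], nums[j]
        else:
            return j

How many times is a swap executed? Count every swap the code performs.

pivot=7
j stops at 8 (7), i stops at 0 (7); swap ⇒ 7 5 7 7 5 5 5 7 7
j stops at 7 (7), i stops at 2 (7); swap ⇒ 7 5 7 7 5 5 5 7 7
j stops at 6 (5), i stops at 3 (7); swap ⇒ 7 5 7 5 5 5 7 7 7
j stops at 5, i stops at 6; i≥j ⇒ return 5. nums=7 5 7 5 5 5 7 7 7

3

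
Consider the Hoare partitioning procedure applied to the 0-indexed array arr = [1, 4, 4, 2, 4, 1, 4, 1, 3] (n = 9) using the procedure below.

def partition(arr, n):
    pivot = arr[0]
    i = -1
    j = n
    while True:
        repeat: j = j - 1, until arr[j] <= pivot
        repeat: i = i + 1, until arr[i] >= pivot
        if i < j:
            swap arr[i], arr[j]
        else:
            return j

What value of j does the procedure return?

1

pivot = arr[0] = 1; i = -1, j = 9
j→7 (arr[7]=1≤1), i→0 (arr[0]=1≥1); i<j, swap → [1, 4, 4, 2, 4, 1, 4, 1, 3]
j→5 (arr[5]=1≤1), i→1 (arr[1]=4≥1); i<j, swap → [1, 1, 4, 2, 4, 4, 4, 1, 3]
j→1, i→2; i≥j, return j=1. arr = [1, 1, 4, 2, 4, 4, 4, 1, 3]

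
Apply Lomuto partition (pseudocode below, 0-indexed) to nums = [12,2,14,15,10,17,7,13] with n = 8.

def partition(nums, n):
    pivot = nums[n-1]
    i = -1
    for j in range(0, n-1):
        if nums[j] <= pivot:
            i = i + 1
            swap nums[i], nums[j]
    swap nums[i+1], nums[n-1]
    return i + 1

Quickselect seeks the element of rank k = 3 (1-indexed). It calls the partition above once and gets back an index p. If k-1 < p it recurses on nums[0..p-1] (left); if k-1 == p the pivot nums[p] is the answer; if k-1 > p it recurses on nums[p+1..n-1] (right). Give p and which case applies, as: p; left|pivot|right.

4; left

pivot = nums[7] = 13; i = -1
j=0: nums[0]=12 ≤ 13 → i=0, swap nums[0],nums[0] (no change) → [12,2,14,15,10,17,7,13]
j=1: nums[1]=2 ≤ 13 → i=1, swap nums[1],nums[1] (no change) → [12,2,14,15,10,17,7,13]
j=2: nums[2]=14 > 13 → no swap
j=3: nums[3]=15 > 13 → no swap
j=4: nums[4]=10 ≤ 13 → i=2, swap nums[2],nums[4] → [12,2,10,15,14,17,7,13]
j=5: nums[5]=17 > 13 → no swap
j=6: nums[6]=7 ≤ 13 → i=3, swap nums[3],nums[6] → [12,2,10,7,14,17,15,13]
final swap nums[4],nums[7] → [12,2,10,7,13,17,15,14]; return 4
p = 4; k-1 = 2 < 4 ⇒ left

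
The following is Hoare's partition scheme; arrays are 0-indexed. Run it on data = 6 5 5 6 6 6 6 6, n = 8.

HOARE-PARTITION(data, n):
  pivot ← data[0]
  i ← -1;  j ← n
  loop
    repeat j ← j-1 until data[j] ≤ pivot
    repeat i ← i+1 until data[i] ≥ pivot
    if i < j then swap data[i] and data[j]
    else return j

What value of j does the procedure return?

4

pivot=6
j stops at 7 (6), i stops at 0 (6); swap ⇒ 6 5 5 6 6 6 6 6
j stops at 6 (6), i stops at 3 (6); swap ⇒ 6 5 5 6 6 6 6 6
j stops at 5 (6), i stops at 4 (6); swap ⇒ 6 5 5 6 6 6 6 6
j stops at 4, i stops at 5; i≥j ⇒ return 4. data=6 5 5 6 6 6 6 6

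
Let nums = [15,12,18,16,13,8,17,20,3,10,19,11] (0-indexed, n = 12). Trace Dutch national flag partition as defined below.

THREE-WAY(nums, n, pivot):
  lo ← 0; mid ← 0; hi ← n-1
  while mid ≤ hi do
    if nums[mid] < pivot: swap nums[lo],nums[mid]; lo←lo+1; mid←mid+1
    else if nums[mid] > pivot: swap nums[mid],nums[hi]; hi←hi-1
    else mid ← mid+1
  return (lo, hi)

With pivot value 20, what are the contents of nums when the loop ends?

lo=0 mid=0 hi=11
15<20: swap(0,0), lo=1 mid=1 ⇒ [15,12,18,16,13,8,17,20,3,10,19,11]
12<20: swap(1,1), lo=2 mid=2 ⇒ [15,12,18,16,13,8,17,20,3,10,19,11]
18<20: swap(2,2), lo=3 mid=3 ⇒ [15,12,18,16,13,8,17,20,3,10,19,11]
16<20: swap(3,3), lo=4 mid=4 ⇒ [15,12,18,16,13,8,17,20,3,10,19,11]
13<20: swap(4,4), lo=5 mid=5 ⇒ [15,12,18,16,13,8,17,20,3,10,19,11]
8<20: swap(5,5), lo=6 mid=6 ⇒ [15,12,18,16,13,8,17,20,3,10,19,11]
17<20: swap(6,6), lo=7 mid=7 ⇒ [15,12,18,16,13,8,17,20,3,10,19,11]
20=20: mid=8
3<20: swap(7,8), lo=8 mid=9 ⇒ [15,12,18,16,13,8,17,3,20,10,19,11]
10<20: swap(8,9), lo=9 mid=10 ⇒ [15,12,18,16,13,8,17,3,10,20,19,11]
19<20: swap(9,10), lo=10 mid=11 ⇒ [15,12,18,16,13,8,17,3,10,19,20,11]
11<20: swap(10,11), lo=11 mid=12 ⇒ [15,12,18,16,13,8,17,3,10,19,11,20]
done. lo=11 hi=11; nums=[15,12,18,16,13,8,17,3,10,19,11,20]

[15,12,18,16,13,8,17,3,10,19,11,20]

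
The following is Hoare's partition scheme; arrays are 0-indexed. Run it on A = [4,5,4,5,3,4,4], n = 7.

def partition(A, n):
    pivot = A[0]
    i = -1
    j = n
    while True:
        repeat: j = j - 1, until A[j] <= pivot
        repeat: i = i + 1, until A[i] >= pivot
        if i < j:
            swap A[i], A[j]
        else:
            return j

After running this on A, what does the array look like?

pivot=4
j stops at 6 (4), i stops at 0 (4); swap ⇒ [4,5,4,5,3,4,4]
j stops at 5 (4), i stops at 1 (5); swap ⇒ [4,4,4,5,3,5,4]
j stops at 4 (3), i stops at 2 (4); swap ⇒ [4,4,3,5,4,5,4]
j stops at 2, i stops at 3; i≥j ⇒ return 2. A=[4,4,3,5,4,5,4]

[4,4,3,5,4,5,4]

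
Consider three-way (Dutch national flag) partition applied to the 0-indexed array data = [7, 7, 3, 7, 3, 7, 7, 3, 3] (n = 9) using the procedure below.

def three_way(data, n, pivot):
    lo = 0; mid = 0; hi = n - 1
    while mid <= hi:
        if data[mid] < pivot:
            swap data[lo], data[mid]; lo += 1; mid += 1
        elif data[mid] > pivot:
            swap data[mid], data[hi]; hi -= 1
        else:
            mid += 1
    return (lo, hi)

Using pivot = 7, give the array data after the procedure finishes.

[3, 3, 3, 3, 7, 7, 7, 7, 7]

pivot = 7; lo=0, mid=0, hi=8
data[mid]=7=7: mid=1
data[mid]=7=7: mid=2
data[mid]=3<7: swap data[0],data[2]; lo=1,mid=3 → [3, 7, 7, 7, 3, 7, 7, 3, 3]
data[mid]=7=7: mid=4
data[mid]=3<7: swap data[1],data[4]; lo=2,mid=5 → [3, 3, 7, 7, 7, 7, 7, 3, 3]
data[mid]=7=7: mid=6
data[mid]=7=7: mid=7
data[mid]=3<7: swap data[2],data[7]; lo=3,mid=8 → [3, 3, 3, 7, 7, 7, 7, 7, 3]
data[mid]=3<7: swap data[3],data[8]; lo=4,mid=9 → [3, 3, 3, 3, 7, 7, 7, 7, 7]
end: lo=4, hi=8; data = [3, 3, 3, 3, 7, 7, 7, 7, 7]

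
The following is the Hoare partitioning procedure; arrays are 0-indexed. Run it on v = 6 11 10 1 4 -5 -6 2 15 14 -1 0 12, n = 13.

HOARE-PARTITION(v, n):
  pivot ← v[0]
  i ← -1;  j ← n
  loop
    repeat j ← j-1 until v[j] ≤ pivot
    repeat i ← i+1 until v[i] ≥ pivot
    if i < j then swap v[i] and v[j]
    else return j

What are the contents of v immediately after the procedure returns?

0 -1 2 1 4 -5 -6 10 15 14 11 6 12

pivot=6
j stops at 11 (0), i stops at 0 (6); swap ⇒ 0 11 10 1 4 -5 -6 2 15 14 -1 6 12
j stops at 10 (-1), i stops at 1 (11); swap ⇒ 0 -1 10 1 4 -5 -6 2 15 14 11 6 12
j stops at 7 (2), i stops at 2 (10); swap ⇒ 0 -1 2 1 4 -5 -6 10 15 14 11 6 12
j stops at 6, i stops at 7; i≥j ⇒ return 6. v=0 -1 2 1 4 -5 -6 10 15 14 11 6 12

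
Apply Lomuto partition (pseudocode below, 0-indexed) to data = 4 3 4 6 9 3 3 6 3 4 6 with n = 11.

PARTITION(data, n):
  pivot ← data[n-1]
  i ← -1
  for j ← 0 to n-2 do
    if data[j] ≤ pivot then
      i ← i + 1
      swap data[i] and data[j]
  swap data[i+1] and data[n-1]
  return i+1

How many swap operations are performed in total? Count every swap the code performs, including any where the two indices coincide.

pivot=6, i=-1
j=0: 4≤6, i=0, swap(0,0) ⇒ 4 3 4 6 9 3 3 6 3 4 6
j=1: 3≤6, i=1, swap(1,1) ⇒ 4 3 4 6 9 3 3 6 3 4 6
j=2: 4≤6, i=2, swap(2,2) ⇒ 4 3 4 6 9 3 3 6 3 4 6
j=3: 6≤6, i=3, swap(3,3) ⇒ 4 3 4 6 9 3 3 6 3 4 6
j=4: 9>6, skip
j=5: 3≤6, i=4, swap(4,5) ⇒ 4 3 4 6 3 9 3 6 3 4 6
j=6: 3≤6, i=5, swap(5,6) ⇒ 4 3 4 6 3 3 9 6 3 4 6
j=7: 6≤6, i=6, swap(6,7) ⇒ 4 3 4 6 3 3 6 9 3 4 6
j=8: 3≤6, i=7, swap(7,8) ⇒ 4 3 4 6 3 3 6 3 9 4 6
j=9: 4≤6, i=8, swap(8,9) ⇒ 4 3 4 6 3 3 6 3 4 9 6
swap(9,10) ⇒ 4 3 4 6 3 3 6 3 4 6 9; return 9

10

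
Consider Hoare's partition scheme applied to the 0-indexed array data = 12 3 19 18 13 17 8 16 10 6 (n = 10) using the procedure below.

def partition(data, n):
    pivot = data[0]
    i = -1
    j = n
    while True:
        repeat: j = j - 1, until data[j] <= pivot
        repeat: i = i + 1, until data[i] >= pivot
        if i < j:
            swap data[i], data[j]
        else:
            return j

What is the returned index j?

3

pivot=12
j stops at 9 (6), i stops at 0 (12); swap ⇒ 6 3 19 18 13 17 8 16 10 12
j stops at 8 (10), i stops at 2 (19); swap ⇒ 6 3 10 18 13 17 8 16 19 12
j stops at 6 (8), i stops at 3 (18); swap ⇒ 6 3 10 8 13 17 18 16 19 12
j stops at 3, i stops at 4; i≥j ⇒ return 3. data=6 3 10 8 13 17 18 16 19 12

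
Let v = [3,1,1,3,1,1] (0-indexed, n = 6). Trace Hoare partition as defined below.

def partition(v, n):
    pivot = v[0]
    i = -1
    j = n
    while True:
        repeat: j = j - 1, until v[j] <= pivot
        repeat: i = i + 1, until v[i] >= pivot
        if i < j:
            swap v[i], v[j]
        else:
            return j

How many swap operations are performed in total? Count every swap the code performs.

pivot=3
j stops at 5 (1), i stops at 0 (3); swap ⇒ [1,1,1,3,1,3]
j stops at 4 (1), i stops at 3 (3); swap ⇒ [1,1,1,1,3,3]
j stops at 3, i stops at 4; i≥j ⇒ return 3. v=[1,1,1,1,3,3]

2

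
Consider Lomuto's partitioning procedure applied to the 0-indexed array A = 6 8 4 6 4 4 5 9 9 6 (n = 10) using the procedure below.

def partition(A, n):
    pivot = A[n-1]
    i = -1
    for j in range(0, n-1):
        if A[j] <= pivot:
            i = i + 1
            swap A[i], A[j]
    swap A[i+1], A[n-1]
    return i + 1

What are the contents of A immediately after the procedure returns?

6 4 6 4 4 5 6 9 9 8

pivot = A[9] = 6; i = -1
j=0: A[0]=6 ≤ 6 → i=0, swap A[0],A[0] (no change) → 6 8 4 6 4 4 5 9 9 6
j=1: A[1]=8 > 6 → no swap
j=2: A[2]=4 ≤ 6 → i=1, swap A[1],A[2] → 6 4 8 6 4 4 5 9 9 6
j=3: A[3]=6 ≤ 6 → i=2, swap A[2],A[3] → 6 4 6 8 4 4 5 9 9 6
j=4: A[4]=4 ≤ 6 → i=3, swap A[3],A[4] → 6 4 6 4 8 4 5 9 9 6
j=5: A[5]=4 ≤ 6 → i=4, swap A[4],A[5] → 6 4 6 4 4 8 5 9 9 6
j=6: A[6]=5 ≤ 6 → i=5, swap A[5],A[6] → 6 4 6 4 4 5 8 9 9 6
j=7: A[7]=9 > 6 → no swap
j=8: A[8]=9 > 6 → no swap
final swap A[6],A[9] → 6 4 6 4 4 5 6 9 9 8; return 6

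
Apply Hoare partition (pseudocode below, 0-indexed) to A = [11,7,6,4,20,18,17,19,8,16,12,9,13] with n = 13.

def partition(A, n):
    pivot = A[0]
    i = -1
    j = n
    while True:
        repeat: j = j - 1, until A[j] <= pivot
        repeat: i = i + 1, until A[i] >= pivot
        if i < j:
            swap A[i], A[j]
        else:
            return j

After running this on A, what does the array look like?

[9,7,6,4,8,18,17,19,20,16,12,11,13]

pivot=11
j stops at 11 (9), i stops at 0 (11); swap ⇒ [9,7,6,4,20,18,17,19,8,16,12,11,13]
j stops at 8 (8), i stops at 4 (20); swap ⇒ [9,7,6,4,8,18,17,19,20,16,12,11,13]
j stops at 4, i stops at 5; i≥j ⇒ return 4. A=[9,7,6,4,8,18,17,19,20,16,12,11,13]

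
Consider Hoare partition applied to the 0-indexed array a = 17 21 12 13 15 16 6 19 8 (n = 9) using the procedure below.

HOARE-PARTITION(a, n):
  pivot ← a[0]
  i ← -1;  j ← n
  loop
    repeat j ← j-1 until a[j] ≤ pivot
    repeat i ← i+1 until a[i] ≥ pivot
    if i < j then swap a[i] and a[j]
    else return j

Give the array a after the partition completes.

8 6 12 13 15 16 21 19 17

pivot = a[0] = 17; i = -1, j = 9
j→8 (a[8]=8≤17), i→0 (a[0]=17≥17); i<j, swap → 8 21 12 13 15 16 6 19 17
j→6 (a[6]=6≤17), i→1 (a[1]=21≥17); i<j, swap → 8 6 12 13 15 16 21 19 17
j→5, i→6; i≥j, return j=5. a = 8 6 12 13 15 16 21 19 17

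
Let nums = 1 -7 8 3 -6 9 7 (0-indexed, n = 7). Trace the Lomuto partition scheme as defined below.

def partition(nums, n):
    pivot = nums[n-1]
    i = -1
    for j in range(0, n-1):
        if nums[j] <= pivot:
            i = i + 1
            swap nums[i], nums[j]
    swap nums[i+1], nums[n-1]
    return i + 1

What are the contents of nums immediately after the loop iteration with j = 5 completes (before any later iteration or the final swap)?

pivot=7, i=-1
j=0: 1≤7, i=0, swap(0,0) ⇒ 1 -7 8 3 -6 9 7
j=1: -7≤7, i=1, swap(1,1) ⇒ 1 -7 8 3 -6 9 7
j=2: 8>7, skip
j=3: 3≤7, i=2, swap(2,3) ⇒ 1 -7 3 8 -6 9 7
j=4: -6≤7, i=3, swap(3,4) ⇒ 1 -7 3 -6 8 9 7
j=5: 9>7, skip
(after j=5) nums = 1 -7 3 -6 8 9 7

1 -7 3 -6 8 9 7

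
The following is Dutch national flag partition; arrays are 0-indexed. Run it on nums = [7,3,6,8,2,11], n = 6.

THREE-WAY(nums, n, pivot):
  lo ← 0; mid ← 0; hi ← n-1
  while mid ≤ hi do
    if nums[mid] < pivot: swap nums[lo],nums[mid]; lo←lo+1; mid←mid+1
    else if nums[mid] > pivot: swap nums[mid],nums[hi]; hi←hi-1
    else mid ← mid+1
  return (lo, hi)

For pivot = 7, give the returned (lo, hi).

pivot = 7; lo=0, mid=0, hi=5
nums[mid]=7=7: mid=1
nums[mid]=3<7: swap nums[0],nums[1]; lo=1,mid=2 → [3,7,6,8,2,11]
nums[mid]=6<7: swap nums[1],nums[2]; lo=2,mid=3 → [3,6,7,8,2,11]
nums[mid]=8>7: swap nums[3],nums[5]; hi=4 → [3,6,7,11,2,8]
nums[mid]=11>7: swap nums[3],nums[4]; hi=3 → [3,6,7,2,11,8]
nums[mid]=2<7: swap nums[2],nums[3]; lo=3,mid=4 → [3,6,2,7,11,8]
end: lo=3, hi=3; nums = [3,6,2,7,11,8]

(3, 3)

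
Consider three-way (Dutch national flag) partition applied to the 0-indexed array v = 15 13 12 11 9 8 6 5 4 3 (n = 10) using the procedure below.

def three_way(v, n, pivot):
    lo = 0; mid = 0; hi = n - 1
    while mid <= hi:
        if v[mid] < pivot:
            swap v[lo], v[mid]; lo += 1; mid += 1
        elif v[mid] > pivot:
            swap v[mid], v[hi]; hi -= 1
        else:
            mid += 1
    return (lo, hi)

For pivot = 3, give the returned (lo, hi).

(0, 0)

lo=0 mid=0 hi=9
15>3: swap(0,9), hi=8 ⇒ 3 13 12 11 9 8 6 5 4 15
3=3: mid=1
13>3: swap(1,8), hi=7 ⇒ 3 4 12 11 9 8 6 5 13 15
4>3: swap(1,7), hi=6 ⇒ 3 5 12 11 9 8 6 4 13 15
5>3: swap(1,6), hi=5 ⇒ 3 6 12 11 9 8 5 4 13 15
6>3: swap(1,5), hi=4 ⇒ 3 8 12 11 9 6 5 4 13 15
8>3: swap(1,4), hi=3 ⇒ 3 9 12 11 8 6 5 4 13 15
9>3: swap(1,3), hi=2 ⇒ 3 11 12 9 8 6 5 4 13 15
11>3: swap(1,2), hi=1 ⇒ 3 12 11 9 8 6 5 4 13 15
12>3: swap(1,1), hi=0 ⇒ 3 12 11 9 8 6 5 4 13 15
done. lo=0 hi=0; v=3 12 11 9 8 6 5 4 13 15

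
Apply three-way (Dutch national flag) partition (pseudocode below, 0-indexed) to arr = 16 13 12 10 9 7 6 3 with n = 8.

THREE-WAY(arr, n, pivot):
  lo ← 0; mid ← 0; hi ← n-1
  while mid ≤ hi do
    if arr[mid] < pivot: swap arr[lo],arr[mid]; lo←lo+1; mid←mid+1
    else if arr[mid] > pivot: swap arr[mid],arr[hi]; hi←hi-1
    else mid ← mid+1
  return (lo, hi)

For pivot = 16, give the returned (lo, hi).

pivot = 16; lo=0, mid=0, hi=7
arr[mid]=16=16: mid=1
arr[mid]=13<16: swap arr[0],arr[1]; lo=1,mid=2 → 13 16 12 10 9 7 6 3
arr[mid]=12<16: swap arr[1],arr[2]; lo=2,mid=3 → 13 12 16 10 9 7 6 3
arr[mid]=10<16: swap arr[2],arr[3]; lo=3,mid=4 → 13 12 10 16 9 7 6 3
arr[mid]=9<16: swap arr[3],arr[4]; lo=4,mid=5 → 13 12 10 9 16 7 6 3
arr[mid]=7<16: swap arr[4],arr[5]; lo=5,mid=6 → 13 12 10 9 7 16 6 3
arr[mid]=6<16: swap arr[5],arr[6]; lo=6,mid=7 → 13 12 10 9 7 6 16 3
arr[mid]=3<16: swap arr[6],arr[7]; lo=7,mid=8 → 13 12 10 9 7 6 3 16
end: lo=7, hi=7; arr = 13 12 10 9 7 6 3 16

(7, 7)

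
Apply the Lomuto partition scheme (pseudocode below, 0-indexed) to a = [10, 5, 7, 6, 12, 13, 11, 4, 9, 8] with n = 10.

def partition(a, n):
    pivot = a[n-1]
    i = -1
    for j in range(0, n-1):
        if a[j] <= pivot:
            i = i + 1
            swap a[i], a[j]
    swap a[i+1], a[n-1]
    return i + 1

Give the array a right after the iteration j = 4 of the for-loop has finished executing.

pivot=8, i=-1
j=0: 10>8, skip
j=1: 5≤8, i=0, swap(0,1) ⇒ [5, 10, 7, 6, 12, 13, 11, 4, 9, 8]
j=2: 7≤8, i=1, swap(1,2) ⇒ [5, 7, 10, 6, 12, 13, 11, 4, 9, 8]
j=3: 6≤8, i=2, swap(2,3) ⇒ [5, 7, 6, 10, 12, 13, 11, 4, 9, 8]
j=4: 12>8, skip
(after j=4) a = [5, 7, 6, 10, 12, 13, 11, 4, 9, 8]

[5, 7, 6, 10, 12, 13, 11, 4, 9, 8]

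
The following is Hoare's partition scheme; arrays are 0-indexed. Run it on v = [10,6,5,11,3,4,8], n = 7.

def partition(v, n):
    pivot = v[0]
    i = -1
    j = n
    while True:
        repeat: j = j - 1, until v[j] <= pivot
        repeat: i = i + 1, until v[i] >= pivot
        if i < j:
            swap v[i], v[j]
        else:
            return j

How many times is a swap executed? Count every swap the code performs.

pivot = v[0] = 10; i = -1, j = 7
j→6 (v[6]=8≤10), i→0 (v[0]=10≥10); i<j, swap → [8,6,5,11,3,4,10]
j→5 (v[5]=4≤10), i→3 (v[3]=11≥10); i<j, swap → [8,6,5,4,3,11,10]
j→4, i→5; i≥j, return j=4. v = [8,6,5,4,3,11,10]

2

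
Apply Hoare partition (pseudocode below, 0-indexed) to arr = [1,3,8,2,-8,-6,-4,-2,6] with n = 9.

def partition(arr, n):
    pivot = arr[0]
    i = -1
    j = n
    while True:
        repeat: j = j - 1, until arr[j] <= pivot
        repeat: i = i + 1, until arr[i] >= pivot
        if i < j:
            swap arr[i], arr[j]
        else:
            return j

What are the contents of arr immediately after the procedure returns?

pivot=1
j stops at 7 (-2), i stops at 0 (1); swap ⇒ [-2,3,8,2,-8,-6,-4,1,6]
j stops at 6 (-4), i stops at 1 (3); swap ⇒ [-2,-4,8,2,-8,-6,3,1,6]
j stops at 5 (-6), i stops at 2 (8); swap ⇒ [-2,-4,-6,2,-8,8,3,1,6]
j stops at 4 (-8), i stops at 3 (2); swap ⇒ [-2,-4,-6,-8,2,8,3,1,6]
j stops at 3, i stops at 4; i≥j ⇒ return 3. arr=[-2,-4,-6,-8,2,8,3,1,6]

[-2,-4,-6,-8,2,8,3,1,6]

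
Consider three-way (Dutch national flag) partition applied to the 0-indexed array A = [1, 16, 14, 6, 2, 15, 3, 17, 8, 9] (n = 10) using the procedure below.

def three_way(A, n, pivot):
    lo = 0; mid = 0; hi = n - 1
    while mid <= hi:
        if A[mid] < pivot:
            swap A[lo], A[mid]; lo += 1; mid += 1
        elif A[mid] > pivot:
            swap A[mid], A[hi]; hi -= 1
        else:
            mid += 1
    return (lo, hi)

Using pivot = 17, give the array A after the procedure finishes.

[1, 16, 14, 6, 2, 15, 3, 8, 9, 17]

lo=0 mid=0 hi=9
1<17: swap(0,0), lo=1 mid=1 ⇒ [1, 16, 14, 6, 2, 15, 3, 17, 8, 9]
16<17: swap(1,1), lo=2 mid=2 ⇒ [1, 16, 14, 6, 2, 15, 3, 17, 8, 9]
14<17: swap(2,2), lo=3 mid=3 ⇒ [1, 16, 14, 6, 2, 15, 3, 17, 8, 9]
6<17: swap(3,3), lo=4 mid=4 ⇒ [1, 16, 14, 6, 2, 15, 3, 17, 8, 9]
2<17: swap(4,4), lo=5 mid=5 ⇒ [1, 16, 14, 6, 2, 15, 3, 17, 8, 9]
15<17: swap(5,5), lo=6 mid=6 ⇒ [1, 16, 14, 6, 2, 15, 3, 17, 8, 9]
3<17: swap(6,6), lo=7 mid=7 ⇒ [1, 16, 14, 6, 2, 15, 3, 17, 8, 9]
17=17: mid=8
8<17: swap(7,8), lo=8 mid=9 ⇒ [1, 16, 14, 6, 2, 15, 3, 8, 17, 9]
9<17: swap(8,9), lo=9 mid=10 ⇒ [1, 16, 14, 6, 2, 15, 3, 8, 9, 17]
done. lo=9 hi=9; A=[1, 16, 14, 6, 2, 15, 3, 8, 9, 17]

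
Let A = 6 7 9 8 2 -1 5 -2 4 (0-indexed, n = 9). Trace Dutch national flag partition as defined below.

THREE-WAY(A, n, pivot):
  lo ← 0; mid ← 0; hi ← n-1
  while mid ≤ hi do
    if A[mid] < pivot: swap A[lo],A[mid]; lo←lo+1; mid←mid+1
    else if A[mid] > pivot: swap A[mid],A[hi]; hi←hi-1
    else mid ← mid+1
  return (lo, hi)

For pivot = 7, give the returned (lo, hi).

(6, 6)

pivot = 7; lo=0, mid=0, hi=8
A[mid]=6<7: swap A[0],A[0]; lo=1,mid=1 → 6 7 9 8 2 -1 5 -2 4
A[mid]=7=7: mid=2
A[mid]=9>7: swap A[2],A[8]; hi=7 → 6 7 4 8 2 -1 5 -2 9
A[mid]=4<7: swap A[1],A[2]; lo=2,mid=3 → 6 4 7 8 2 -1 5 -2 9
A[mid]=8>7: swap A[3],A[7]; hi=6 → 6 4 7 -2 2 -1 5 8 9
A[mid]=-2<7: swap A[2],A[3]; lo=3,mid=4 → 6 4 -2 7 2 -1 5 8 9
A[mid]=2<7: swap A[3],A[4]; lo=4,mid=5 → 6 4 -2 2 7 -1 5 8 9
A[mid]=-1<7: swap A[4],A[5]; lo=5,mid=6 → 6 4 -2 2 -1 7 5 8 9
A[mid]=5<7: swap A[5],A[6]; lo=6,mid=7 → 6 4 -2 2 -1 5 7 8 9
end: lo=6, hi=6; A = 6 4 -2 2 -1 5 7 8 9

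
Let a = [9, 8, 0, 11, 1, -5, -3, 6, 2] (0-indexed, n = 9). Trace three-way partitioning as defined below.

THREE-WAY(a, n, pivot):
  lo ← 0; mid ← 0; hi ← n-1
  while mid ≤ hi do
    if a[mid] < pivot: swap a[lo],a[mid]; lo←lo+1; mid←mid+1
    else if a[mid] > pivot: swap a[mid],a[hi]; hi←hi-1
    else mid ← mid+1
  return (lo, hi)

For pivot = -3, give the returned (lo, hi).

(1, 1)

lo=0 mid=0 hi=8
9>-3: swap(0,8), hi=7 ⇒ [2, 8, 0, 11, 1, -5, -3, 6, 9]
2>-3: swap(0,7), hi=6 ⇒ [6, 8, 0, 11, 1, -5, -3, 2, 9]
6>-3: swap(0,6), hi=5 ⇒ [-3, 8, 0, 11, 1, -5, 6, 2, 9]
-3=-3: mid=1
8>-3: swap(1,5), hi=4 ⇒ [-3, -5, 0, 11, 1, 8, 6, 2, 9]
-5<-3: swap(0,1), lo=1 mid=2 ⇒ [-5, -3, 0, 11, 1, 8, 6, 2, 9]
0>-3: swap(2,4), hi=3 ⇒ [-5, -3, 1, 11, 0, 8, 6, 2, 9]
1>-3: swap(2,3), hi=2 ⇒ [-5, -3, 11, 1, 0, 8, 6, 2, 9]
11>-3: swap(2,2), hi=1 ⇒ [-5, -3, 11, 1, 0, 8, 6, 2, 9]
done. lo=1 hi=1; a=[-5, -3, 11, 1, 0, 8, 6, 2, 9]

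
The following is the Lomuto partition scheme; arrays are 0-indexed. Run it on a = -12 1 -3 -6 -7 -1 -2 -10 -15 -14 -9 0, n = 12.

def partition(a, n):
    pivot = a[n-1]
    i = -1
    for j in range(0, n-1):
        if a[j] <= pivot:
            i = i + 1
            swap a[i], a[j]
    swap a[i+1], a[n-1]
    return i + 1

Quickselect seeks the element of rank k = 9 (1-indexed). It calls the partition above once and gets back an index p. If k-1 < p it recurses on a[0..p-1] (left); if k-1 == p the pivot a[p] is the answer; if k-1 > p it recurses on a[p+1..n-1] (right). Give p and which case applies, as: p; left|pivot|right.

pivot=0, i=-1
j=0: -12≤0, i=0, swap(0,0) ⇒ -12 1 -3 -6 -7 -1 -2 -10 -15 -14 -9 0
j=1: 1>0, skip
j=2: -3≤0, i=1, swap(1,2) ⇒ -12 -3 1 -6 -7 -1 -2 -10 -15 -14 -9 0
j=3: -6≤0, i=2, swap(2,3) ⇒ -12 -3 -6 1 -7 -1 -2 -10 -15 -14 -9 0
j=4: -7≤0, i=3, swap(3,4) ⇒ -12 -3 -6 -7 1 -1 -2 -10 -15 -14 -9 0
j=5: -1≤0, i=4, swap(4,5) ⇒ -12 -3 -6 -7 -1 1 -2 -10 -15 -14 -9 0
j=6: -2≤0, i=5, swap(5,6) ⇒ -12 -3 -6 -7 -1 -2 1 -10 -15 -14 -9 0
j=7: -10≤0, i=6, swap(6,7) ⇒ -12 -3 -6 -7 -1 -2 -10 1 -15 -14 -9 0
j=8: -15≤0, i=7, swap(7,8) ⇒ -12 -3 -6 -7 -1 -2 -10 -15 1 -14 -9 0
j=9: -14≤0, i=8, swap(8,9) ⇒ -12 -3 -6 -7 -1 -2 -10 -15 -14 1 -9 0
j=10: -9≤0, i=9, swap(9,10) ⇒ -12 -3 -6 -7 -1 -2 -10 -15 -14 -9 1 0
swap(10,11) ⇒ -12 -3 -6 -7 -1 -2 -10 -15 -14 -9 0 1; return 10
p = 10; k-1 = 8 < 10 ⇒ left

10; left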